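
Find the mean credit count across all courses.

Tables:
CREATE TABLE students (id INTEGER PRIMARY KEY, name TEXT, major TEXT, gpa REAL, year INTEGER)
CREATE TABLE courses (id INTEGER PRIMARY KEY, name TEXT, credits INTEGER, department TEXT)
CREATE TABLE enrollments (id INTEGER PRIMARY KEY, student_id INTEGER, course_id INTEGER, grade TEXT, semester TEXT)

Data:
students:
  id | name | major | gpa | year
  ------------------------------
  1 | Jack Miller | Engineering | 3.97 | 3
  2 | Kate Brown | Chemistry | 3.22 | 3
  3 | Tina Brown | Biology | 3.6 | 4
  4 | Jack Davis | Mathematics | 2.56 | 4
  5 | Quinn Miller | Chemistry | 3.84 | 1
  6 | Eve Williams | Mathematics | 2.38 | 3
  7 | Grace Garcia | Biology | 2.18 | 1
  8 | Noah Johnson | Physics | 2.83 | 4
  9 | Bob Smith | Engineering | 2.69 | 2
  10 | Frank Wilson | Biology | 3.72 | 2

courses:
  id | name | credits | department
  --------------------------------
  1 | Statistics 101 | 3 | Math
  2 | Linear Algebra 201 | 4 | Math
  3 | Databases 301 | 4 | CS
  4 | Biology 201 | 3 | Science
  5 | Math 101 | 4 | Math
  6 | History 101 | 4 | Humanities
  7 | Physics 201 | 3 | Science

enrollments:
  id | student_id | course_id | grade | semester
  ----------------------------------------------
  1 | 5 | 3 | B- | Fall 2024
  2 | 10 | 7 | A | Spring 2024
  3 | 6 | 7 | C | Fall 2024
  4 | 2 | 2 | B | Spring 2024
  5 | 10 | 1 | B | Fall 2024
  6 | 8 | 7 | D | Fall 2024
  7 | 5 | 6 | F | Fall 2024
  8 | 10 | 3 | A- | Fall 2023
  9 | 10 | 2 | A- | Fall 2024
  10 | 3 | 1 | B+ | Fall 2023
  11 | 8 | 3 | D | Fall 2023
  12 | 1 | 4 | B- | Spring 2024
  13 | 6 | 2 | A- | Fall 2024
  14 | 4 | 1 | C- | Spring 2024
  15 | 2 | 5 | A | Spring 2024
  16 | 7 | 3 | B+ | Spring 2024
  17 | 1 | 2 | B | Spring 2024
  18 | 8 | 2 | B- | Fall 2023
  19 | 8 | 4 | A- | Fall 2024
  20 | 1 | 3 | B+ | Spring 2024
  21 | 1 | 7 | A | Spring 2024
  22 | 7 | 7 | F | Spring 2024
SELECT AVG(credits) FROM courses

Execution result:
3.57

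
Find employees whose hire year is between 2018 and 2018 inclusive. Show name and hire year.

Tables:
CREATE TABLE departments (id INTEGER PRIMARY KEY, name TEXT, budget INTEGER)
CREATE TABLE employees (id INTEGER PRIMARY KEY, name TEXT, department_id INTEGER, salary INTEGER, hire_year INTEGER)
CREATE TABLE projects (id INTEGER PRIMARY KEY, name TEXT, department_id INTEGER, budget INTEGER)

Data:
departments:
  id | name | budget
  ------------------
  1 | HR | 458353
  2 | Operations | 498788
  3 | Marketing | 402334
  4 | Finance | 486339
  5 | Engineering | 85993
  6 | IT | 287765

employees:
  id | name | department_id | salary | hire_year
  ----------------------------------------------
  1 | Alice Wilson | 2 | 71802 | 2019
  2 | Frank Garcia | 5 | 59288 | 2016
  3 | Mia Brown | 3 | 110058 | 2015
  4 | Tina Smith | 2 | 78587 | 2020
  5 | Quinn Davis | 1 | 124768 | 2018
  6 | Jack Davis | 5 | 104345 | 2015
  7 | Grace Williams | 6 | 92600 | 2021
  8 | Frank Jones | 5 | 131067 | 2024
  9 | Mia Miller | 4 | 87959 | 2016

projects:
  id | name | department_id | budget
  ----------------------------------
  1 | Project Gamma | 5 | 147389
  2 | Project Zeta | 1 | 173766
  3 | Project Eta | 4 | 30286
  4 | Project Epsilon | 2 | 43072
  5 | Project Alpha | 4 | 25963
SELECT name, hire_year FROM employees WHERE hire_year BETWEEN 2018 AND 2018

Execution result:
name | hire_year
Quinn Davis | 2018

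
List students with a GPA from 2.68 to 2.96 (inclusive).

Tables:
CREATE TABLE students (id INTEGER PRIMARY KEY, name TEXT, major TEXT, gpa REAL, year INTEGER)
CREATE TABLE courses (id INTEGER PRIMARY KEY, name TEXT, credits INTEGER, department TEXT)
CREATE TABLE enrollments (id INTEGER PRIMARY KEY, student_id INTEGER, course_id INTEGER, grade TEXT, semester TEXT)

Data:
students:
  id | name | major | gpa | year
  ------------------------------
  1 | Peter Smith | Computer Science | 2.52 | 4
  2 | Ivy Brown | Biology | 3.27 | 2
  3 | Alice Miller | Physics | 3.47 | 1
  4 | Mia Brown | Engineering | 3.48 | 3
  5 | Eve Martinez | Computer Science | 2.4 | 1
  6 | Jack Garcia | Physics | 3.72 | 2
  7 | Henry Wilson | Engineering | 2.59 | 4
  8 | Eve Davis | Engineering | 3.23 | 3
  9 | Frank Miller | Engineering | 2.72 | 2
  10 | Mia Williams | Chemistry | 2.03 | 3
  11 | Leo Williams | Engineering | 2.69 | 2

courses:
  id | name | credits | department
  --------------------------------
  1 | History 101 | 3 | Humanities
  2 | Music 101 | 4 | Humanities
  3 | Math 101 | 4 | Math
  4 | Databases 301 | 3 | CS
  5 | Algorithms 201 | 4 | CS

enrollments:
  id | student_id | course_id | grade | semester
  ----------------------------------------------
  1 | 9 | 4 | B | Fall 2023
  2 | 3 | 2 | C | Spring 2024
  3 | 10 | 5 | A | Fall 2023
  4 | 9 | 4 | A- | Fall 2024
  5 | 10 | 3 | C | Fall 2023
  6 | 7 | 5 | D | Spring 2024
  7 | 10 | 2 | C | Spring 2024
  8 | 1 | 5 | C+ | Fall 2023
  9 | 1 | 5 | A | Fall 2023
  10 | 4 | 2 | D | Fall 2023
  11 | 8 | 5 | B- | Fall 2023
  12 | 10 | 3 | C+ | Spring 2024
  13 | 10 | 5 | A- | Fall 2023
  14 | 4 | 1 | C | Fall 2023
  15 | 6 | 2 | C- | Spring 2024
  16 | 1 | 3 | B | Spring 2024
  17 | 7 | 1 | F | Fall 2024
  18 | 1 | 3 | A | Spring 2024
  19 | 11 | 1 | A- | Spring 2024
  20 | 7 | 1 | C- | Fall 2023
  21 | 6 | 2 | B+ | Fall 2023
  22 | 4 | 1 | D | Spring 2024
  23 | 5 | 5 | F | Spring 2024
SELECT name, gpa FROM students WHERE gpa BETWEEN 2.68 AND 2.96

Execution result:
name | gpa
Frank Miller | 2.72
Leo Williams | 2.69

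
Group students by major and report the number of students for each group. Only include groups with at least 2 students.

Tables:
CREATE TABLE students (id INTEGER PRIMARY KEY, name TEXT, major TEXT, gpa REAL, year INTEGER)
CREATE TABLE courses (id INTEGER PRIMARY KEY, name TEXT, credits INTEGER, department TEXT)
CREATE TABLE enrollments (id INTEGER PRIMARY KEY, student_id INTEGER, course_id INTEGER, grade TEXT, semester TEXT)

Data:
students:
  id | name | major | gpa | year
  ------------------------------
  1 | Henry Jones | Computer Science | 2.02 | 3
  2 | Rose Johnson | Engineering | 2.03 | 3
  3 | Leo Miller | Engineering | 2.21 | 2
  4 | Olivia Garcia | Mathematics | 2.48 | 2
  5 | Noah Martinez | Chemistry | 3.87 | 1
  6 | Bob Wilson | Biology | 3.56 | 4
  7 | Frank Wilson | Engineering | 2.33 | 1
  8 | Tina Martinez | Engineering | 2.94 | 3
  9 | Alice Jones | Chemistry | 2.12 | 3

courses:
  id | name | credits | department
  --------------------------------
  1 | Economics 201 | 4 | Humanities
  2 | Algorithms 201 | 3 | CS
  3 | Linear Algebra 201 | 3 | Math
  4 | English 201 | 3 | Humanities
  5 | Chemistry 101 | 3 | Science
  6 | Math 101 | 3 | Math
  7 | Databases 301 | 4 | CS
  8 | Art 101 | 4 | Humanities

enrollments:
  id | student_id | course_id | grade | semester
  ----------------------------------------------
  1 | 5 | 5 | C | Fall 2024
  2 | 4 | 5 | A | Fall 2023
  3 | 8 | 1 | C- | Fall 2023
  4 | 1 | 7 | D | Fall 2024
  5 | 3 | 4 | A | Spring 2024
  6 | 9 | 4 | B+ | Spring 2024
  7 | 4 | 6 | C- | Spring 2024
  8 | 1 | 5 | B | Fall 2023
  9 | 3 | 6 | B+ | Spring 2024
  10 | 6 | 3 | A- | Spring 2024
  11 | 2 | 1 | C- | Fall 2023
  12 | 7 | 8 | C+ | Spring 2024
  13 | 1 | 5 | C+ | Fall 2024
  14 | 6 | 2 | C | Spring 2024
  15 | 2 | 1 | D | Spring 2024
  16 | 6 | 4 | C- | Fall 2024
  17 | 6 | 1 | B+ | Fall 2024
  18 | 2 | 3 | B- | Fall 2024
SELECT major, COUNT(*) AS n FROM students GROUP BY major HAVING COUNT(*) >= 2

Execution result:
major | n
Chemistry | 2
Engineering | 4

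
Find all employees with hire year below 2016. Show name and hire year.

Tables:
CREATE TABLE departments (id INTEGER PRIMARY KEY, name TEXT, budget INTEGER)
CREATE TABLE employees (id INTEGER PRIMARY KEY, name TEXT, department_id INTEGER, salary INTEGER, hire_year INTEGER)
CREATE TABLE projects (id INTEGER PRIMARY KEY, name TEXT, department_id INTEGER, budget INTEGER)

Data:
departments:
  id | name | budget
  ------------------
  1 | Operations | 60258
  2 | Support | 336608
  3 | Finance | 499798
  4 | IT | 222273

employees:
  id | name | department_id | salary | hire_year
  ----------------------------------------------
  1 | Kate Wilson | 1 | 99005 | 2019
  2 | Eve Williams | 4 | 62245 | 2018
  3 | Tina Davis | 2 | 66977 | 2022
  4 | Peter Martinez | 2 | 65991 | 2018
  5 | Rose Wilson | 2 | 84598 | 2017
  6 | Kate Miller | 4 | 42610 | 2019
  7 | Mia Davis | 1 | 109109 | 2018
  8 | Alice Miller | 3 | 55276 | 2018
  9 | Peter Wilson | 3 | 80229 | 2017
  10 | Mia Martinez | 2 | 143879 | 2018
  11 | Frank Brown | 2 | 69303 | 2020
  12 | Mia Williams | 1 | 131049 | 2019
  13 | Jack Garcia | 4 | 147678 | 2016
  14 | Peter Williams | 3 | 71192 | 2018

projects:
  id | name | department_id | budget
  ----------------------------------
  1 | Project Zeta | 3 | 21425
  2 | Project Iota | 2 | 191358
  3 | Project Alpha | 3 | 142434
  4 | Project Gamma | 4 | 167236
SELECT name, hire_year FROM employees WHERE hire_year < 2016

Execution result:
(no rows)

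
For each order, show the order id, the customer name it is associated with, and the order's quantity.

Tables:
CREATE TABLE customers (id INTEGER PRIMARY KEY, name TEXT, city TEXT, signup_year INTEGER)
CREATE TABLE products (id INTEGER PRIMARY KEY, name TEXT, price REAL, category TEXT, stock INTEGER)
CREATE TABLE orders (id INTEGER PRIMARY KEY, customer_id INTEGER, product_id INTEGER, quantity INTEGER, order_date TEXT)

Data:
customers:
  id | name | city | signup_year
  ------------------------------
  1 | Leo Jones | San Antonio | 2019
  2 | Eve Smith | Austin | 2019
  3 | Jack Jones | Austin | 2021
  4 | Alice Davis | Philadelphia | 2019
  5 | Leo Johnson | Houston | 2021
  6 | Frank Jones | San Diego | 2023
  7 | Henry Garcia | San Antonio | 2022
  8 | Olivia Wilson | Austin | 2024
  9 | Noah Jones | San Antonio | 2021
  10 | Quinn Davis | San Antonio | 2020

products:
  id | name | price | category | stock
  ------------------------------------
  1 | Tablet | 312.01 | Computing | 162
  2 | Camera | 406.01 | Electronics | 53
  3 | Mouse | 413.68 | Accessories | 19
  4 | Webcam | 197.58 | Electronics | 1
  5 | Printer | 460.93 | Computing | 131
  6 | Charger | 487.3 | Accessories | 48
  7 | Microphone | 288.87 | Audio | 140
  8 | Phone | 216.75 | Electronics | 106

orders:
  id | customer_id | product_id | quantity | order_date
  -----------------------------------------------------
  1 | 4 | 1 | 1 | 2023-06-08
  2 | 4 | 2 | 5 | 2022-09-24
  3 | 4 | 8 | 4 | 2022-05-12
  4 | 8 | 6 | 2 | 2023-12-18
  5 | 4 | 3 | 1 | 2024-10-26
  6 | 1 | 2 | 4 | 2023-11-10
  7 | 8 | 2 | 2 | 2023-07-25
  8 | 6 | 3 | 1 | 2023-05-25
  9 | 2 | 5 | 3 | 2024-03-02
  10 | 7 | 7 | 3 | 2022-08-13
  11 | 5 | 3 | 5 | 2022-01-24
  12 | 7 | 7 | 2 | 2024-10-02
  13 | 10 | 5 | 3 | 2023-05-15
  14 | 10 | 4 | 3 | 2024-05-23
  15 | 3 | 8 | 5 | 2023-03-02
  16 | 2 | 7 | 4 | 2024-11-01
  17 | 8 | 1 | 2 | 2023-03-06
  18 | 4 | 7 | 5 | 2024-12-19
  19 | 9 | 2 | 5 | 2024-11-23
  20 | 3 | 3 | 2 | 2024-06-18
SELECT c.id, p.name AS customer, c.quantity FROM orders c JOIN customers p ON c.customer_id = p.id

Execution result:
id | customer | quantity
1 | Alice Davis | 1
2 | Alice Davis | 5
3 | Alice Davis | 4
4 | Olivia Wilson | 2
5 | Alice Davis | 1
6 | Leo Jones | 4
7 | Olivia Wilson | 2
8 | Frank Jones | 1
9 | Eve Smith | 3
10 | Henry Garcia | 3
11 | Leo Johnson | 5
12 | Henry Garcia | 2
13 | Quinn Davis | 3
14 | Quinn Davis | 3
15 | Jack Jones | 5
16 | Eve Smith | 4
17 | Olivia Wilson | 2
18 | Alice Davis | 5
19 | Noah Jones | 5
20 | Jack Jones | 2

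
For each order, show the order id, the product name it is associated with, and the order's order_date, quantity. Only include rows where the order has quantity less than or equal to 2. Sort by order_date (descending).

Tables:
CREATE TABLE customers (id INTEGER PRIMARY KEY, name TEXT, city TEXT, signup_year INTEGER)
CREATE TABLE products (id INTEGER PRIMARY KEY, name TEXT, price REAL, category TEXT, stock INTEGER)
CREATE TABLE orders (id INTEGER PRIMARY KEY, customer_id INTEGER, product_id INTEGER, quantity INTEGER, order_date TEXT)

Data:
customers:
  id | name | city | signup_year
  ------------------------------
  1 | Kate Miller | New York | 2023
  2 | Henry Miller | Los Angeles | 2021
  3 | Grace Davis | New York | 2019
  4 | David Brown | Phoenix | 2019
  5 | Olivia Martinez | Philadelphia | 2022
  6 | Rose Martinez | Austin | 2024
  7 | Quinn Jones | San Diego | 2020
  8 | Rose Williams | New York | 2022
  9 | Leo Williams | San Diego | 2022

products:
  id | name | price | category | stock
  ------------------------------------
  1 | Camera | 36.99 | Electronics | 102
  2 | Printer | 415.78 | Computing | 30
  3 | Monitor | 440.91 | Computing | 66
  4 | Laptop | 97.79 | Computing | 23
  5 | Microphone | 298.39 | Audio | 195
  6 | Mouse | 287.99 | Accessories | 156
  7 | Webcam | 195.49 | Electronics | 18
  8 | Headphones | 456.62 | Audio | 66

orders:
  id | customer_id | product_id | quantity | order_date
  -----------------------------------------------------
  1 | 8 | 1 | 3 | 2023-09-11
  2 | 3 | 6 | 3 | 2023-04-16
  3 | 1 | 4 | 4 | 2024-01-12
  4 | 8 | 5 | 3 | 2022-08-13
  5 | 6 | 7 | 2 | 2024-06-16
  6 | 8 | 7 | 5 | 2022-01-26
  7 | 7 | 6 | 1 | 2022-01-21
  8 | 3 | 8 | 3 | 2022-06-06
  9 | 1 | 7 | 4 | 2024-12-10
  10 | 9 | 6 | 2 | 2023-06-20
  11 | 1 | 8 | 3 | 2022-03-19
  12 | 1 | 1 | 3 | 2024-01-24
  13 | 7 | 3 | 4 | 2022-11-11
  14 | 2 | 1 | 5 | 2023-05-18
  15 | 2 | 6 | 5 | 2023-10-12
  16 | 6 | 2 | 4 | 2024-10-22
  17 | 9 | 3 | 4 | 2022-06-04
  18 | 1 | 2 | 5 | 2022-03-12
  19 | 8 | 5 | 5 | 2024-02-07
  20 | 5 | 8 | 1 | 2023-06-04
SELECT c.id, p.name AS product, c.order_date, c.quantity FROM orders c JOIN products p ON c.product_id = p.id WHERE c.quantity <= 2 ORDER BY c.order_date DESC

Execution result:
id | product | order_date | quantity
5 | Webcam | 2024-06-16 | 2
10 | Mouse | 2023-06-20 | 2
20 | Headphones | 2023-06-04 | 1
7 | Mouse | 2022-01-21 | 1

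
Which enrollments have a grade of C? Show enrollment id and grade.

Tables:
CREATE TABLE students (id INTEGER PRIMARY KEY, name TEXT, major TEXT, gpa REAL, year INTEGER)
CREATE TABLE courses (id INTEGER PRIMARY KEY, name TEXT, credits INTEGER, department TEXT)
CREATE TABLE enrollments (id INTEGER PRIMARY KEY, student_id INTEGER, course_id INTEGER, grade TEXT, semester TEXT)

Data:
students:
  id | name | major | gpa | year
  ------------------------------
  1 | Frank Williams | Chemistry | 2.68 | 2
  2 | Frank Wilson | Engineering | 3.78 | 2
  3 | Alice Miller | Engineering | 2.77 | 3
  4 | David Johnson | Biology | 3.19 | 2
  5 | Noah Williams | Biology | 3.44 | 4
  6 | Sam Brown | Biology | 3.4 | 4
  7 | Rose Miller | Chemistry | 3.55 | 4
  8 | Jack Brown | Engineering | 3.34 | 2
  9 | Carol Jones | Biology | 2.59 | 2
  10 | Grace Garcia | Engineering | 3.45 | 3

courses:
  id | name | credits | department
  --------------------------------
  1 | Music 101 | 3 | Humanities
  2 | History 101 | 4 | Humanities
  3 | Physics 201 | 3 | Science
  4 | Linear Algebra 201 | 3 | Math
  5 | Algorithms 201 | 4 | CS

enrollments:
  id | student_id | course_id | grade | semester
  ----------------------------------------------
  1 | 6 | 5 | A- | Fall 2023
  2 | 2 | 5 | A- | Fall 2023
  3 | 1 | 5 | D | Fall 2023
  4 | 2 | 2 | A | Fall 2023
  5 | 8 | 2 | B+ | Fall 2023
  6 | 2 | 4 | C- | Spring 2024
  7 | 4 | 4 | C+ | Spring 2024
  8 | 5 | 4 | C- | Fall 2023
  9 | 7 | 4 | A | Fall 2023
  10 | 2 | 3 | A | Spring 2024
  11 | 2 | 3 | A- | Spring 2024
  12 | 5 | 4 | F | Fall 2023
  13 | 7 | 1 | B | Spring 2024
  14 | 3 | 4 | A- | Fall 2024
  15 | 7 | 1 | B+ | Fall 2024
SELECT id, grade FROM enrollments WHERE grade = 'C'

Execution result:
(no rows)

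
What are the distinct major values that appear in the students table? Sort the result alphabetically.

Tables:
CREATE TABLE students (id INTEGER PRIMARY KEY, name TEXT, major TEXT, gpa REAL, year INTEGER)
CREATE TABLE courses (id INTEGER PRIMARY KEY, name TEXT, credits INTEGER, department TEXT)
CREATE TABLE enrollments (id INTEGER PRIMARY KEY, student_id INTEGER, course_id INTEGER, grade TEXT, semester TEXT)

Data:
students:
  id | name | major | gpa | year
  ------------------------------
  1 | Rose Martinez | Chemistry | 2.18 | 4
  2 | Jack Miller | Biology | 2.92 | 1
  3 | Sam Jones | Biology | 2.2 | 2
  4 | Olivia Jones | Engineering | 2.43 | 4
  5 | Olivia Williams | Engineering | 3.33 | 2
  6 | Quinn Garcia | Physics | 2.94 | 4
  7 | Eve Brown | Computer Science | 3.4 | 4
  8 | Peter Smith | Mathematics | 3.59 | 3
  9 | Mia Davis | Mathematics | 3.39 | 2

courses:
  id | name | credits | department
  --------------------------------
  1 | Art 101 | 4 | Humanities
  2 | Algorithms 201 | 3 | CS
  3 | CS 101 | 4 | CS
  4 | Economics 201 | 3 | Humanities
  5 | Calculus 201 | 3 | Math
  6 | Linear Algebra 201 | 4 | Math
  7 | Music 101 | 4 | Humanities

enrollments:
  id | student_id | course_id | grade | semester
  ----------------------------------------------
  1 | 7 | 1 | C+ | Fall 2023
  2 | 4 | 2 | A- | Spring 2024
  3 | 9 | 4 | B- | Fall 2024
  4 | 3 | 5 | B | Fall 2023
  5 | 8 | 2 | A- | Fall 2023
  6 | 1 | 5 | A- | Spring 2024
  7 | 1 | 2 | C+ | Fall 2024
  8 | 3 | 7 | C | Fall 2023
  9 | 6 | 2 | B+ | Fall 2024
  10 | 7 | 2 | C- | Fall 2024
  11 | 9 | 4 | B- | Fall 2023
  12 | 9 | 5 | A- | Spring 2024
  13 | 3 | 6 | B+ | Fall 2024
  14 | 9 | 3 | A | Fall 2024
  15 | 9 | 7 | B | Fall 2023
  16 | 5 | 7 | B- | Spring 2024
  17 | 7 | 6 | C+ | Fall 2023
SELECT DISTINCT major FROM students ORDER BY major

Execution result:
major
Biology
Chemistry
Computer Science
Engineering
Mathematics
Physics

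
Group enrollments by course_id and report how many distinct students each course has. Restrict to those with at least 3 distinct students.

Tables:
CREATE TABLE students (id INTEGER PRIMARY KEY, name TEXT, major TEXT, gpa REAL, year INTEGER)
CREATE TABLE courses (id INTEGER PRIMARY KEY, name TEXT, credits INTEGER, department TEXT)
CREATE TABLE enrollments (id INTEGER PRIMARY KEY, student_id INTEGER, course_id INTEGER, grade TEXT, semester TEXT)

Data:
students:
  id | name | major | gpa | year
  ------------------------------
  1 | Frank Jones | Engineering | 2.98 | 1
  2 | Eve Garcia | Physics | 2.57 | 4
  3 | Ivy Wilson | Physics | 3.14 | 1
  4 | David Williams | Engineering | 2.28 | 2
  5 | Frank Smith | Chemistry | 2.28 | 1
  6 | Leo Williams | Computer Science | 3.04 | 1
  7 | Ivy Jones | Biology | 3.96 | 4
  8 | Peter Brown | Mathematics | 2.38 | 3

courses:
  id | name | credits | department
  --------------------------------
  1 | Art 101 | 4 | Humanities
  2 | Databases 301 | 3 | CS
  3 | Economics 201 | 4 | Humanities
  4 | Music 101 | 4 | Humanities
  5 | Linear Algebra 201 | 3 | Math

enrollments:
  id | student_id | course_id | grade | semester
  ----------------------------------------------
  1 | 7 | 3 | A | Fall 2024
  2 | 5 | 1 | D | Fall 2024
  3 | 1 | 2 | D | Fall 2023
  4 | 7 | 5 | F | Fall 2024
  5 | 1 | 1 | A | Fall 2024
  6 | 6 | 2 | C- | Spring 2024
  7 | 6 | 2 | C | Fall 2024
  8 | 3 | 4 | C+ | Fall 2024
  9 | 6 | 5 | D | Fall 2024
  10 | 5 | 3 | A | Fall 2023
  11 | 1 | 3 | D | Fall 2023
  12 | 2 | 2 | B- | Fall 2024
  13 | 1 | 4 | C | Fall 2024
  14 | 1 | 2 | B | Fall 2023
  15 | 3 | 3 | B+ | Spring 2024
SELECT course_id, COUNT(DISTINCT student_id) AS distinct_student_count FROM enrollments GROUP BY course_id HAVING COUNT(DISTINCT student_id) >= 3

Execution result:
course_id | distinct_student_count
2 | 3
3 | 4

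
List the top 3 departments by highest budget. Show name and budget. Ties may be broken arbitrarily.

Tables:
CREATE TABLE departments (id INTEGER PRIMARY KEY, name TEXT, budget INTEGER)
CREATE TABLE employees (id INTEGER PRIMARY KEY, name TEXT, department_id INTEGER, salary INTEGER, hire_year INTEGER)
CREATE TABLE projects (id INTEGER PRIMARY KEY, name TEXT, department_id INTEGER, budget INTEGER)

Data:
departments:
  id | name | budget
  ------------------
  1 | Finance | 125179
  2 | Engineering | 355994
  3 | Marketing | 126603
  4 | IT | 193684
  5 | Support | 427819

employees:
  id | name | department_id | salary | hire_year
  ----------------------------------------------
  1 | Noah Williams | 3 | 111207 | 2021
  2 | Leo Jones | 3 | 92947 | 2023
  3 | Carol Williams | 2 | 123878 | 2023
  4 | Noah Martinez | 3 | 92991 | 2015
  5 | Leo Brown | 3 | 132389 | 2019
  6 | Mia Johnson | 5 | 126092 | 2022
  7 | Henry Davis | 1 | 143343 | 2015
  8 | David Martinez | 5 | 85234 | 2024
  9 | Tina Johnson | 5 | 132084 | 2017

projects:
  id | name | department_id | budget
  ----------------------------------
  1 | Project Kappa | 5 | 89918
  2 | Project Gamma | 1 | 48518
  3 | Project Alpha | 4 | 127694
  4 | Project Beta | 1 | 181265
SELECT name, budget FROM departments ORDER BY budget DESC LIMIT 3

Execution result:
name | budget
Support | 427819
Engineering | 355994
IT | 193684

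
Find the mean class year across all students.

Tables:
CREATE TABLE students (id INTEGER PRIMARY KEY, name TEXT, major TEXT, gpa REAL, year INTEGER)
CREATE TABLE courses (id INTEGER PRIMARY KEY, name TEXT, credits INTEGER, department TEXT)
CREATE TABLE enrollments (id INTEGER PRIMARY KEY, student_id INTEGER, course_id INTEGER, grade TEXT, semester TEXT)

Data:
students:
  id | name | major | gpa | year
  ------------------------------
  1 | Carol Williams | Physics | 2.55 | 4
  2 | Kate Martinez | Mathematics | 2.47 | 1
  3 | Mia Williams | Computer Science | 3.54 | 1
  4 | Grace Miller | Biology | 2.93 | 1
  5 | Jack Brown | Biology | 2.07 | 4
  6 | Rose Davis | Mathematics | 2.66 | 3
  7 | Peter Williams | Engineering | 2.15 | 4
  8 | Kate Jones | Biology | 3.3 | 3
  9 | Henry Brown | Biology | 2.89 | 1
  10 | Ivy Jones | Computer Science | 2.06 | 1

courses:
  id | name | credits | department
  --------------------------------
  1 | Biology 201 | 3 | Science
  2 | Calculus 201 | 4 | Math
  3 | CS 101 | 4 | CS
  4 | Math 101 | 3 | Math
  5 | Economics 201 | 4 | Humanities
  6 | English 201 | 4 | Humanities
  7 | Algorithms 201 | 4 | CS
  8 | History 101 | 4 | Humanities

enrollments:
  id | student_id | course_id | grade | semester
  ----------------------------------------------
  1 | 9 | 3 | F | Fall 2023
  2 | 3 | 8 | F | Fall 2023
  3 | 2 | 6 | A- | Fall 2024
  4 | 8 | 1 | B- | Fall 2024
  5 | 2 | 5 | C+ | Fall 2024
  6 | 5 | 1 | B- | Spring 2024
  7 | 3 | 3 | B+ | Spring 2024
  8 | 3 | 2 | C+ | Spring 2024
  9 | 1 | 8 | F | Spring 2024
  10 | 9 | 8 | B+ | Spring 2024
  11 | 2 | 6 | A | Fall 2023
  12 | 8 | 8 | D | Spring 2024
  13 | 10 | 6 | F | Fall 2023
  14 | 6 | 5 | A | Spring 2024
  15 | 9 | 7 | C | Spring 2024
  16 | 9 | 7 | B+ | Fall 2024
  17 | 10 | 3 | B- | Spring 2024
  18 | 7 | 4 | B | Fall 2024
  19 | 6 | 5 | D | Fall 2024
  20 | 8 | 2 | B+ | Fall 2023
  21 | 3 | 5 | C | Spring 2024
SELECT AVG(year) FROM students

Execution result:
2.30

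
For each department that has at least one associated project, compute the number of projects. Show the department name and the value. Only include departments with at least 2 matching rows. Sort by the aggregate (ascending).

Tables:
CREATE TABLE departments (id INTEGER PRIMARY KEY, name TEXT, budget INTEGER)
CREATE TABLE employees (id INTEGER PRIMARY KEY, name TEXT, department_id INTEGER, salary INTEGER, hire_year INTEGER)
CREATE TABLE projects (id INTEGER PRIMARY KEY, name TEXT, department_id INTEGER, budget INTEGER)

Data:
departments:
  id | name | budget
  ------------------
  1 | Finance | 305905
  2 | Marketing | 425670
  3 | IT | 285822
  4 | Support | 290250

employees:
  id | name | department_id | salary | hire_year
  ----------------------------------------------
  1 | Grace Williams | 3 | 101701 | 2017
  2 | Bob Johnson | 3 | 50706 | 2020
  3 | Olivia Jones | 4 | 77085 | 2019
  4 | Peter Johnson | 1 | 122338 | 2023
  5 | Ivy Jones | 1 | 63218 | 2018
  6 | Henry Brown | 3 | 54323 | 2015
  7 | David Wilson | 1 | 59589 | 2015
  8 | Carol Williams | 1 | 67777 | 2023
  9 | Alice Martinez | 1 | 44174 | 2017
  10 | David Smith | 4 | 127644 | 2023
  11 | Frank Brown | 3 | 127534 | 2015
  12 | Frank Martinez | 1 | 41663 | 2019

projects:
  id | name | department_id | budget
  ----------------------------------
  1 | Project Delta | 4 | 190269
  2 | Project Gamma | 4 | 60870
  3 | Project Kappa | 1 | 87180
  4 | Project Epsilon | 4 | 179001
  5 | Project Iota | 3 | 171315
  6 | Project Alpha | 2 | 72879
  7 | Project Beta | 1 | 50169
SELECT p.name, COUNT(*) AS n FROM projects c JOIN departments p ON c.department_id = p.id GROUP BY p.id, p.name HAVING COUNT(*) >= 2 ORDER BY n ASC

Execution result:
name | n
Finance | 2
Support | 3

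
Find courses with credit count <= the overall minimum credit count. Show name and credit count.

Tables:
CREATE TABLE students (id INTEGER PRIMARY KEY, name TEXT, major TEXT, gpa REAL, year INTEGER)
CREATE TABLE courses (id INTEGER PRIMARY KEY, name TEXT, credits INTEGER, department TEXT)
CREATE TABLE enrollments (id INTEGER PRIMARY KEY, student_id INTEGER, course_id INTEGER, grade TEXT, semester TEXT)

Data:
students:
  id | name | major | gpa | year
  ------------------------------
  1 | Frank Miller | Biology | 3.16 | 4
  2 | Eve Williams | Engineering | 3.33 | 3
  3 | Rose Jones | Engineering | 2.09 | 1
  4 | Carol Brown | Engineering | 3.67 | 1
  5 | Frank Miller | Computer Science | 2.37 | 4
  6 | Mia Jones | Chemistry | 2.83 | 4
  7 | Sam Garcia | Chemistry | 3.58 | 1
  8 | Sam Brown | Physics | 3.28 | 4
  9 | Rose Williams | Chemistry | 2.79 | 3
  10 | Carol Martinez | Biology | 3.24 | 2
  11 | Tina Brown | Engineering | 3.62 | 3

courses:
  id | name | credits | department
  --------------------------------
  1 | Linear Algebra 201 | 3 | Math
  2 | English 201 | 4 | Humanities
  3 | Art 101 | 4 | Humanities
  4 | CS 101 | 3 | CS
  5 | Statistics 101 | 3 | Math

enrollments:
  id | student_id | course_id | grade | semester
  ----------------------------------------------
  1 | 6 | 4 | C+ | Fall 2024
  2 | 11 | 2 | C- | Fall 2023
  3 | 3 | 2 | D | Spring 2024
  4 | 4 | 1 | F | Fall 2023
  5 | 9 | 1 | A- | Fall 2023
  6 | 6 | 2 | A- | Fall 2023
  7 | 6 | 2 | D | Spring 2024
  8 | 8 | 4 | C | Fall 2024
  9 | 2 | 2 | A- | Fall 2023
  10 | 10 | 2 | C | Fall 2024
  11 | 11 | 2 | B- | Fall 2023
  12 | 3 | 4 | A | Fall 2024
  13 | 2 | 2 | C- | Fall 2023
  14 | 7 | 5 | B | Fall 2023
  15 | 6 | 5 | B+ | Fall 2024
SELECT name, credits FROM courses WHERE credits <= (SELECT MIN(credits) FROM courses)

Execution result:
name | credits
Linear Algebra 201 | 3
CS 101 | 3
Statistics 101 | 3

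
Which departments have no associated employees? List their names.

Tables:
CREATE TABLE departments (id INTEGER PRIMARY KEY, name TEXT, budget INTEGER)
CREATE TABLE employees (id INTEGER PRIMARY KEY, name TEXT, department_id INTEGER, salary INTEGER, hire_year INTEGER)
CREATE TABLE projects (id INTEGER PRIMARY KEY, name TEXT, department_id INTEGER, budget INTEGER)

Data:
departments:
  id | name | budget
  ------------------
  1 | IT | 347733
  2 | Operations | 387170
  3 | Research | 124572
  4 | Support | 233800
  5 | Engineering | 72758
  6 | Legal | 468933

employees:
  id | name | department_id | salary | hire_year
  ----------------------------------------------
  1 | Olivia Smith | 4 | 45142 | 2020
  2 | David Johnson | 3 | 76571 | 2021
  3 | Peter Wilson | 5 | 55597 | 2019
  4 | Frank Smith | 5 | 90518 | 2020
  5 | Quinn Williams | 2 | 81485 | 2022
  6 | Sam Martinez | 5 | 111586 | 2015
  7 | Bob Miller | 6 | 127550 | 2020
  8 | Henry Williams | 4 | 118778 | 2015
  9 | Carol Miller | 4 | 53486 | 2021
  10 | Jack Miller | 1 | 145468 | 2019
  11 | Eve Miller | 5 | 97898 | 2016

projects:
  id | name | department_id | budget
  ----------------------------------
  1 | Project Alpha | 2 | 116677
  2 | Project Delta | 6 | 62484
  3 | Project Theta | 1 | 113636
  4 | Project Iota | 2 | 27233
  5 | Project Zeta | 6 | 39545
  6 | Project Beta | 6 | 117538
SELECT p.name FROM departments p LEFT JOIN employees c ON c.department_id = p.id WHERE c.id IS NULL

Execution result:
(no rows)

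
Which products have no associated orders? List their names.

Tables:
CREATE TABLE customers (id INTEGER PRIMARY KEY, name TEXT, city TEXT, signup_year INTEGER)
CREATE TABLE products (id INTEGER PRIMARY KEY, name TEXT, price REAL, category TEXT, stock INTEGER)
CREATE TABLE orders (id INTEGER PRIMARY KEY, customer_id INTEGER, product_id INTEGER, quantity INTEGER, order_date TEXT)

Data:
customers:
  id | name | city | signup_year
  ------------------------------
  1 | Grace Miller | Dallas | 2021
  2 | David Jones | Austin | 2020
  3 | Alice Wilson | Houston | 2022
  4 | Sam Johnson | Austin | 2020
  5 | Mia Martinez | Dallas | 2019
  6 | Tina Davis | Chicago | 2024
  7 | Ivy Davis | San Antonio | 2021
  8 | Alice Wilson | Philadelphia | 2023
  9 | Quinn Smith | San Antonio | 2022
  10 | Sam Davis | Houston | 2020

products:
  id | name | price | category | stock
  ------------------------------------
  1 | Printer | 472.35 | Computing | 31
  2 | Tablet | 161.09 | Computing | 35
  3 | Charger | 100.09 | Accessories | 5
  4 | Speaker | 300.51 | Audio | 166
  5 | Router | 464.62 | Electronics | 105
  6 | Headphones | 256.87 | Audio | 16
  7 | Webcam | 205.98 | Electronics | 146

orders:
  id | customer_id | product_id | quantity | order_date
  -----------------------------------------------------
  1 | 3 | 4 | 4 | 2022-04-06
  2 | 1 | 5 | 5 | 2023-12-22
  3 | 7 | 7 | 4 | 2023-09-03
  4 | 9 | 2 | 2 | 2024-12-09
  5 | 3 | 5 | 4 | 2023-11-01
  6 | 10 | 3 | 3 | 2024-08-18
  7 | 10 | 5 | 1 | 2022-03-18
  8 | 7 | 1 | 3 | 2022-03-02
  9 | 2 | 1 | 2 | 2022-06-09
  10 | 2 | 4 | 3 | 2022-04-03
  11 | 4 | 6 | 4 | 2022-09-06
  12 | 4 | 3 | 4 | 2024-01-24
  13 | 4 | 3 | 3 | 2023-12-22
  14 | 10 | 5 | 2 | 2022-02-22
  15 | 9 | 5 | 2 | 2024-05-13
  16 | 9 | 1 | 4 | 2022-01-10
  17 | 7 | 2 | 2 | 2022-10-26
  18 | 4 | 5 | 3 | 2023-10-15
SELECT p.name FROM products p LEFT JOIN orders c ON c.product_id = p.id WHERE c.id IS NULL

Execution result:
(no rows)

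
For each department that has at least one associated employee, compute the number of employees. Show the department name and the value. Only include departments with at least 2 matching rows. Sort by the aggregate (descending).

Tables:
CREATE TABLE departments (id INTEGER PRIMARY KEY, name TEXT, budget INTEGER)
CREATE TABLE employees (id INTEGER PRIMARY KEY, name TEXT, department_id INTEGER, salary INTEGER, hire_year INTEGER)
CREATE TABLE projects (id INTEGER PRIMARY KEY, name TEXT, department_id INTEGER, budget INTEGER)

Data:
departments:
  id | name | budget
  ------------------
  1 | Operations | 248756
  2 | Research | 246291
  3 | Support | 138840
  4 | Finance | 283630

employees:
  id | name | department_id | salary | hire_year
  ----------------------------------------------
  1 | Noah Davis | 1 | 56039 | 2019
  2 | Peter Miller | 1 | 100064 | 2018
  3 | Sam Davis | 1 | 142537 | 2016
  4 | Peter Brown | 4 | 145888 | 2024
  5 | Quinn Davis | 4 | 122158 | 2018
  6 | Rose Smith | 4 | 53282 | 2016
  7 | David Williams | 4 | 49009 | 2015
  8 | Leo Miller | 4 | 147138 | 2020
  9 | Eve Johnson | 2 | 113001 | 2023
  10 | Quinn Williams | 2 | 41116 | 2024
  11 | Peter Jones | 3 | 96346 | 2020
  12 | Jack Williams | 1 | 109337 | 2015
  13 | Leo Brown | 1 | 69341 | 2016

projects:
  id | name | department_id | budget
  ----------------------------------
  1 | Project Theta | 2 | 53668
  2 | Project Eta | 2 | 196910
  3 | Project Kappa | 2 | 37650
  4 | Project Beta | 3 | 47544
SELECT p.name, COUNT(*) AS n FROM employees c JOIN departments p ON c.department_id = p.id GROUP BY p.id, p.name HAVING COUNT(*) >= 2 ORDER BY n DESC

Execution result:
name | n
Operations | 5
Finance | 5
Research | 2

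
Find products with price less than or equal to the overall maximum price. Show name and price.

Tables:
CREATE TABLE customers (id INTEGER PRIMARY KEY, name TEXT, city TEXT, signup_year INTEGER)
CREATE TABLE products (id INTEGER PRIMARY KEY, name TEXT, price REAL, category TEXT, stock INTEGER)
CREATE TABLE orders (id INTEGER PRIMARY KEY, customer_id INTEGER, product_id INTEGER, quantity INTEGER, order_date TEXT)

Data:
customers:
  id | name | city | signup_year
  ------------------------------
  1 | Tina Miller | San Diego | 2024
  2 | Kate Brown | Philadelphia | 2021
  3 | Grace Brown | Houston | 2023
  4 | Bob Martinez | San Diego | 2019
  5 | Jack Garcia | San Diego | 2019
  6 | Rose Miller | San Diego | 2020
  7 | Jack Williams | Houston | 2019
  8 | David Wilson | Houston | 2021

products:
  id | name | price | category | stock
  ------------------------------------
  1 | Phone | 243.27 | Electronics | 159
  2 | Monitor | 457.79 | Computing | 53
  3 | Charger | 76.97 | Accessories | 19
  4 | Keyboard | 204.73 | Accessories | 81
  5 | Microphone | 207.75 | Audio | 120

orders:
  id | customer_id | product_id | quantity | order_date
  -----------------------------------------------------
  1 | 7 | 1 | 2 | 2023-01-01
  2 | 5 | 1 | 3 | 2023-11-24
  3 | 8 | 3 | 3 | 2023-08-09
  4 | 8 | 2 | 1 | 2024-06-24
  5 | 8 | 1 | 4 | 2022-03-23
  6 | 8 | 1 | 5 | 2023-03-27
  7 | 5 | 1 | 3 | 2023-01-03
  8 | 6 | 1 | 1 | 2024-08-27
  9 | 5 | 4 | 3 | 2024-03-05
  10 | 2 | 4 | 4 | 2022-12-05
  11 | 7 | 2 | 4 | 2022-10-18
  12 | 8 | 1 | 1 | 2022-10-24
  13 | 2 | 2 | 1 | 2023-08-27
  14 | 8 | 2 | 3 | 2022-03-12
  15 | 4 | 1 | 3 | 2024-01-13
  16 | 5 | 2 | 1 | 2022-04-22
SELECT name, price FROM products WHERE price <= (SELECT MAX(price) FROM products)

Execution result:
name | price
Phone | 243.27
Monitor | 457.79
Charger | 76.97
Keyboard | 204.73
Microphone | 207.75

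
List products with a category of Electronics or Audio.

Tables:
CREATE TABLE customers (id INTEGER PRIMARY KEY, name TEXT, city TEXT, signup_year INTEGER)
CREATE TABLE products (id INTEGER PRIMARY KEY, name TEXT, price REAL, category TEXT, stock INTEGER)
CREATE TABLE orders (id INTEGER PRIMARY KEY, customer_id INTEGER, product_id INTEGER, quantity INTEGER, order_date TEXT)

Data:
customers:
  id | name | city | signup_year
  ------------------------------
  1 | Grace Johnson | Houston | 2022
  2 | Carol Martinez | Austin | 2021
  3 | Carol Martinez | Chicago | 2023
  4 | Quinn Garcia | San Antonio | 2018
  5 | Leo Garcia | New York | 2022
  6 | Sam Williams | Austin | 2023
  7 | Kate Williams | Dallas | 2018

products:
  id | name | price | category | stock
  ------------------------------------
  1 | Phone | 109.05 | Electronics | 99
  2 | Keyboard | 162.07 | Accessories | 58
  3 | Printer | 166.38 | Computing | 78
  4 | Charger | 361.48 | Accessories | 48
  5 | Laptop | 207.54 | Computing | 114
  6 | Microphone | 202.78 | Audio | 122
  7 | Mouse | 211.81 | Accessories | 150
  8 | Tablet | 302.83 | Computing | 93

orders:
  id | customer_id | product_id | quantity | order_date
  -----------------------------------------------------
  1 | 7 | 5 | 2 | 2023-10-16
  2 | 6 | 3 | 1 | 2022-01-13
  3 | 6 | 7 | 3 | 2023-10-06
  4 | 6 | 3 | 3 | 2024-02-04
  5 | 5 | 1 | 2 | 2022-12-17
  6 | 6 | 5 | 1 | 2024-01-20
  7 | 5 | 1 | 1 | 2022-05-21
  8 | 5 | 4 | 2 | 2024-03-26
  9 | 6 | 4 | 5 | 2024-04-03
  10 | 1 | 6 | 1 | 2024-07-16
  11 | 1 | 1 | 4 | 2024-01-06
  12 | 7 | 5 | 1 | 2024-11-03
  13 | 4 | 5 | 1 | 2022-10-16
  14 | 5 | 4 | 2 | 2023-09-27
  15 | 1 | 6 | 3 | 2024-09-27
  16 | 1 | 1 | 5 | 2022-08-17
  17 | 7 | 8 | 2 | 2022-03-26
SELECT name, category FROM products WHERE category IN ('Electronics', 'Audio')

Execution result:
name | category
Phone | Electronics
Microphone | Audio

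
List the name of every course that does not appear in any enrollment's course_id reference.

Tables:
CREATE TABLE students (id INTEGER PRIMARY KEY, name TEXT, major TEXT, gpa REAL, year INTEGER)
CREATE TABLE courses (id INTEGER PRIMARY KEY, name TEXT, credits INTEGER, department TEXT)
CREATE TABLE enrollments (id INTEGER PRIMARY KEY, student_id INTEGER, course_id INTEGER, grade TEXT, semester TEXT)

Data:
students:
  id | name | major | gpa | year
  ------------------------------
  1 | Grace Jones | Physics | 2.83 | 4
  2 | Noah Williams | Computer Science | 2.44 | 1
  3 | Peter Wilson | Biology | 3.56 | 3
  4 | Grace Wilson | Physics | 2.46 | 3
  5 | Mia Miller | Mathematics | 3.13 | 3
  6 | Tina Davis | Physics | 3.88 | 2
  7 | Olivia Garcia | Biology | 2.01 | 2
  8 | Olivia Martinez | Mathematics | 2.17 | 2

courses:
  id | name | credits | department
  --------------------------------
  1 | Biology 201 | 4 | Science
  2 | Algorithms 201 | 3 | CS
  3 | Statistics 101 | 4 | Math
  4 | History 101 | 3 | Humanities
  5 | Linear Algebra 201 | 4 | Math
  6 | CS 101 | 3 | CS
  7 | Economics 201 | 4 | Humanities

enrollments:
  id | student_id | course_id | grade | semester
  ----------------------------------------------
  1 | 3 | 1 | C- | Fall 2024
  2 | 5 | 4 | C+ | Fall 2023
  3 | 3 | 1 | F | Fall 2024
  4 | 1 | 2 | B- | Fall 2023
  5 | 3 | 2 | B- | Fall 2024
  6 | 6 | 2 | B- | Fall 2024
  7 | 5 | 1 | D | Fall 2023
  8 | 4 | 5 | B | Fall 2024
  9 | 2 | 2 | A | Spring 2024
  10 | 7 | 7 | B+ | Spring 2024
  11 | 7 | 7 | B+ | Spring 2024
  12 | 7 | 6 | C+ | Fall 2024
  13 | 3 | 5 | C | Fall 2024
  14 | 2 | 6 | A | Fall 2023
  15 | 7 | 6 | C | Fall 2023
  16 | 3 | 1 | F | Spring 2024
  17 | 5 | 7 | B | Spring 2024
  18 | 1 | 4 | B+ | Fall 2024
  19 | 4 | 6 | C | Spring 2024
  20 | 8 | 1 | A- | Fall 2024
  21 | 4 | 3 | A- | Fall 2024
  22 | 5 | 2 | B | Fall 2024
SELECT p.name FROM courses p LEFT JOIN enrollments c ON c.course_id = p.id WHERE c.id IS NULL

Execution result:
(no rows)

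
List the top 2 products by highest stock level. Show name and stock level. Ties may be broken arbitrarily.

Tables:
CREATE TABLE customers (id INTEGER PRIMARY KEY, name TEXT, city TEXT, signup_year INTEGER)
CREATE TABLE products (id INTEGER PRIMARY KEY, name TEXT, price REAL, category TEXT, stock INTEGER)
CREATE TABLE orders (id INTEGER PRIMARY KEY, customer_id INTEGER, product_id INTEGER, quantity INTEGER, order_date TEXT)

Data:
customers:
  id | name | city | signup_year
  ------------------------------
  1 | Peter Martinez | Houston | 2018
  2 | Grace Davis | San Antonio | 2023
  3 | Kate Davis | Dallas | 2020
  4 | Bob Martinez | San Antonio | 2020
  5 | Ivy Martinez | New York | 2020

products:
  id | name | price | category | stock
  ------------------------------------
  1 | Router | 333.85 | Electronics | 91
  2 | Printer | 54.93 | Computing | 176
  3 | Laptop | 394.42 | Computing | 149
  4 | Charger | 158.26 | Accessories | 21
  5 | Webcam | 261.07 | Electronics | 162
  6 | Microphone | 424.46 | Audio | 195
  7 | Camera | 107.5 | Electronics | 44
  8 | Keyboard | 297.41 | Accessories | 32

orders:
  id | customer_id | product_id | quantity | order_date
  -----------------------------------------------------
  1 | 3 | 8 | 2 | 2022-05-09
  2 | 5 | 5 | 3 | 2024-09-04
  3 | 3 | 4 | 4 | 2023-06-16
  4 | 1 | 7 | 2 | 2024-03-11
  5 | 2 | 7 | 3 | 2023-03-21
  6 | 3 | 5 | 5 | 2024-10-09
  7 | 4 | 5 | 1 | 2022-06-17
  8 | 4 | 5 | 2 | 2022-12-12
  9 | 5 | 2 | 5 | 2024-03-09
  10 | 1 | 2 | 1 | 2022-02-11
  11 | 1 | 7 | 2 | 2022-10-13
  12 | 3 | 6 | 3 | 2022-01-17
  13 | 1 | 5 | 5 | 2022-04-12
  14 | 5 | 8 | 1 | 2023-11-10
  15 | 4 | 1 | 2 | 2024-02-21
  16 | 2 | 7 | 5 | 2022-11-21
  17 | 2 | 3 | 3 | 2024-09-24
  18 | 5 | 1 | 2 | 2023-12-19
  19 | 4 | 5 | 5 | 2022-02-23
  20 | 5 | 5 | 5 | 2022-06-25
SELECT name, stock FROM products ORDER BY stock DESC LIMIT 2

Execution result:
name | stock
Microphone | 195
Printer | 176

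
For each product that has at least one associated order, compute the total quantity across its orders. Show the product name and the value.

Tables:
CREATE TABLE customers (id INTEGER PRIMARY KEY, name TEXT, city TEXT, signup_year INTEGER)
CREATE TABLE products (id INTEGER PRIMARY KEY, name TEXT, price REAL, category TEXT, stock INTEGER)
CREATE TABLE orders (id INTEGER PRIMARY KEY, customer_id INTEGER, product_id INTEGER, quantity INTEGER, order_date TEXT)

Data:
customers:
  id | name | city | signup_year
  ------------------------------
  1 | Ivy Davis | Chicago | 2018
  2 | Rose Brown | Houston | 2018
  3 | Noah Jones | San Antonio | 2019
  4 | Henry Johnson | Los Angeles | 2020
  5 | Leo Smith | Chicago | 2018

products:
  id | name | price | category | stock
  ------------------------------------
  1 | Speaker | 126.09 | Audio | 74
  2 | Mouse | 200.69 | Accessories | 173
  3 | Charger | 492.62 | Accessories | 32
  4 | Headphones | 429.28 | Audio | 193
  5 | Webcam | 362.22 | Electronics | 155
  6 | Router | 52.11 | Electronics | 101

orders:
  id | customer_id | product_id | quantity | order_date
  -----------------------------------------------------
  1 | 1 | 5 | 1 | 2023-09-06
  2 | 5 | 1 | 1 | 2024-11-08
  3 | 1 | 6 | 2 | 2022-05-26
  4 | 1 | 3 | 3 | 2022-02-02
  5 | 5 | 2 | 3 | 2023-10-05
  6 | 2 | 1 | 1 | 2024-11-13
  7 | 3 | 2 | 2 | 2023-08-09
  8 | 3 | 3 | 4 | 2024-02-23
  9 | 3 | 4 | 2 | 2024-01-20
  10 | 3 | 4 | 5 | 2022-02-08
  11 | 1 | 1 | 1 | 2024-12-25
SELECT p.name, SUM(c.quantity) AS sum_quantity FROM orders c JOIN products p ON c.product_id = p.id GROUP BY p.id, p.name

Execution result:
name | sum_quantity
Speaker | 3
Mouse | 5
Charger | 7
Headphones | 7
Webcam | 1
Router | 2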